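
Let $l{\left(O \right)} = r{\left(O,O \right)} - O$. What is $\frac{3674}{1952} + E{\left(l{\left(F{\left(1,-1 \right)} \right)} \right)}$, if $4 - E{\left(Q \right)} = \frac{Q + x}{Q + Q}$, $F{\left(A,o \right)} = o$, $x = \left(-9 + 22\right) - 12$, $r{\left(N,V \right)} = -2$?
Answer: $\frac{5741}{976} \approx 5.8822$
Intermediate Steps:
$x = 1$ ($x = 13 - 12 = 1$)
$l{\left(O \right)} = -2 - O$
$E{\left(Q \right)} = 4 - \frac{1 + Q}{2 Q}$ ($E{\left(Q \right)} = 4 - \frac{Q + 1}{Q + Q} = 4 - \frac{1 + Q}{2 Q}$)
$\frac{3674}{1952} + E{\left(l{\left(F{\left(1,-1 \right)} \right)} \right)} = \frac{3674}{1952} + \frac{-1 + 7 \left(-2 - -1\right)}{2 \left(-2 - -1\right)} = 3674 \cdot \frac{1}{1952} + \frac{-1 + 7 \left(-2 + 1\right)}{2 \left(-2 + 1\right)} = \frac{1837}{976} + \frac{-1 + 7 \left(-1\right)}{2 \left(-1\right)} = \frac{1837}{976} + \frac{1}{2} \left(-1\right) \left(-1 - 7\right) = \frac{1837}{976} + \frac{1}{2} \left(-1\right) \left(-8\right) = \frac{1837}{976} + 4 = \frac{5741}{976}$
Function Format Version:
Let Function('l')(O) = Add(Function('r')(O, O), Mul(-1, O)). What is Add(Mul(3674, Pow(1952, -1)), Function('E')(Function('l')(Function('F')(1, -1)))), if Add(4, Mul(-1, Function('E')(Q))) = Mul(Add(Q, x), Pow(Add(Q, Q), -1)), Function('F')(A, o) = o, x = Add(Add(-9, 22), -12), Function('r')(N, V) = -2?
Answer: Rational(5741, 976) ≈ 5.8822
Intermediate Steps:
x = 1 (x = Add(13, -12) = 1)
Function('l')(O) = Add(-2, Mul(-1, O))
Function('E')(Q) = Add(4, Mul(Rational(-1, 2), Pow(Q, -1), Add(1, Q))) (Function('E')(Q) = Add(4, Mul(-1, Mul(Add(Q, 1), Pow(Add(Q, Q), -1)))) = Add(4, Mul(-1, Mul(Add(1, Q), Pow(Mul(2, Q), -1)))) = Add(4, Mul(-1, Mul(Add(1, Q), Mul(Rational(1, 2), Pow(Q, -1))))) = Add(4, Mul(-1, Mul(Rational(1, 2), Pow(Q, -1), Add(1, Q)))) = Add(4, Mul(Rational(-1, 2), Pow(Q, -1), Add(1, Q))))
Add(Mul(3674, Pow(1952, -1)), Function('E')(Function('l')(Function('F')(1, -1)))) = Add(Mul(3674, Pow(1952, -1)), Mul(Rational(1, 2), Pow(Add(-2, Mul(-1, -1)), -1), Add(-1, Mul(7, Add(-2, Mul(-1, -1)))))) = Add(Mul(3674, Rational(1, 1952)), Mul(Rational(1, 2), Pow(Add(-2, 1), -1), Add(-1, Mul(7, Add(-2, 1))))) = Add(Rational(1837, 976), Mul(Rational(1, 2), Pow(-1, -1), Add(-1, Mul(7, -1)))) = Add(Rational(1837, 976), Mul(Rational(1, 2), -1, Add(-1, -7))) = Add(Rational(1837, 976), Mul(Rational(1, 2), -1, -8)) = Add(Rational(1837, 976), 4) = Rational(5741, 976)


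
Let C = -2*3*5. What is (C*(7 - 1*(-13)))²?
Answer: 360000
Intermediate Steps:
C = -30 (C = -6*5 = -30)
(C*(7 - 1*(-13)))² = (-30*(7 - 1*(-13)))² = (-30*(7 + 13))² = (-30*20)² = (-600)² = 360000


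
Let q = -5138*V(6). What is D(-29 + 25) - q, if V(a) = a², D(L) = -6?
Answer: 184962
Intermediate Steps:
q = -184968 (q = -5138*6² = -5138*36 = -184968)
D(-29 + 25) - q = -6 - 1*(-184968) = -6 + 184968 = 184962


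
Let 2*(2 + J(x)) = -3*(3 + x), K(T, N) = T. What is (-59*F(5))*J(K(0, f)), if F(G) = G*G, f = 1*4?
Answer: 19175/2 ≈ 9587.5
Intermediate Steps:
f = 4
J(x) = -13/2 - 3*x/2 (J(x) = -2 + (-3*(3 + x))/2 = -2 + (-9 - 3*x)/2 = -2 + (-9/2 - 3*x/2) = -13/2 - 3*x/2)
F(G) = G**2
(-59*F(5))*J(K(0, f)) = (-59*5**2)*(-13/2 - 3/2*0) = (-59*25)*(-13/2 + 0) = -1475*(-13/2) = 19175/2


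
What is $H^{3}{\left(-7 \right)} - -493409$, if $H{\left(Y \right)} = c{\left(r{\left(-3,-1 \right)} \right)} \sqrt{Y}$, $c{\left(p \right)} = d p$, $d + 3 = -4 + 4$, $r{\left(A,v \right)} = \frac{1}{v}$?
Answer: $493409 - 189 i \sqrt{7} \approx 4.9341 \cdot 10^{5} - 500.05 i$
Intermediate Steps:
$d = -3$ ($d = -3 + \left(-4 + 4\right) = -3 + 0 = -3$)
$c{\left(p \right)} = - 3 p$
$H{\left(Y \right)} = 3 \sqrt{Y}$ ($H{\left(Y \right)} = - \frac{3}{-1} \sqrt{Y} = \left(-3\right) \left(-1\right) \sqrt{Y} = 3 \sqrt{Y}$)
$H^{3}{\left(-7 \right)} - -493409 = \left(3 \sqrt{-7}\right)^{3} - -493409 = \left(3 i \sqrt{7}\right)^{3} + 493409 = - 189 i \sqrt{7} + 493409 = 493409 - 189 i \sqrt{7}$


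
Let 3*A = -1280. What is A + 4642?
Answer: 12646/3 ≈ 4215.3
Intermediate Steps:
A = -1280/3 (A = (⅓)*(-1280) = -1280/3 ≈ -426.67)
A + 4642 = -1280/3 + 4642 = 12646/3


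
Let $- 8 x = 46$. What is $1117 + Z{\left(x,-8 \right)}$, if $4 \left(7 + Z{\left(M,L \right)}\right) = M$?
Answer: $\frac{17737}{16} \approx 1108.6$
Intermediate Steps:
$x = - \frac{23}{4}$ ($x = \left(- \frac{1}{8}\right) 46 = - \frac{23}{4} \approx -5.75$)
$Z{\left(M,L \right)} = -7 + \frac{M}{4}$
$1117 + Z{\left(x,-8 \right)} = 1117 + \left(-7 + \frac{1}{4} \left(- \frac{23}{4}\right)\right) = 1117 - \frac{135}{16} = \frac{17737}{16}$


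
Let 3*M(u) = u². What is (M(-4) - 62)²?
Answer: 28900/9 ≈ 3211.1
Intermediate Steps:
M(u) = u²/3
(M(-4) - 62)² = ((⅓)*(-4)² - 62)² = ((⅓)*16 - 62)² = (16/3 - 62)² = (-170/3)² = 28900/9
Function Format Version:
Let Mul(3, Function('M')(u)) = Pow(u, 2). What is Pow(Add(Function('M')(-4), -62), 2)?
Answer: Rational(28900, 9) ≈ 3211.1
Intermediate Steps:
Function('M')(u) = Mul(Rational(1, 3), Pow(u, 2))
Pow(Add(Function('M')(-4), -62), 2) = Pow(Add(Mul(Rational(1, 3), Pow(-4, 2)), -62), 2) = Pow(Add(Mul(Rational(1, 3), 16), -62), 2) = Pow(Add(Rational(16, 3), -62), 2) = Pow(Rational(-170, 3), 2) = Rational(28900, 9)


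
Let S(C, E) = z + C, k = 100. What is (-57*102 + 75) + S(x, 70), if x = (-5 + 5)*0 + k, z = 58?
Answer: -5581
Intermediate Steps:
x = 100 (x = (-5 + 5)*0 + 100 = 0*0 + 100 = 0 + 100 = 100)
S(C, E) = 58 + C
(-57*102 + 75) + S(x, 70) = (-57*102 + 75) + (58 + 100) = (-5814 + 75) + 158 = -5739 + 158 = -5581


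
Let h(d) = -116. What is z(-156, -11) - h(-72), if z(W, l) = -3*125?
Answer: -259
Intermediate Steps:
z(W, l) = -375
z(-156, -11) - h(-72) = -375 - 1*(-116) = -375 + 116 = -259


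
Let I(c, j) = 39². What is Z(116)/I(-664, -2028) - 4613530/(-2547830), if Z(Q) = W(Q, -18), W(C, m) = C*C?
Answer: 4130077961/387524943 ≈ 10.658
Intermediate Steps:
I(c, j) = 1521
W(C, m) = C²
Z(Q) = Q²
Z(116)/I(-664, -2028) - 4613530/(-2547830) = 116²/1521 - 4613530/(-2547830) = 13456*(1/1521) - 4613530*(-1/2547830) = 13456/1521 + 461353/254783 = 4130077961/387524943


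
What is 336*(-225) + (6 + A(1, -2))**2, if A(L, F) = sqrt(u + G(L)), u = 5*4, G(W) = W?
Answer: -75543 + 12*sqrt(21) ≈ -75488.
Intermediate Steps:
u = 20
A(L, F) = sqrt(20 + L)
336*(-225) + (6 + A(1, -2))**2 = 336*(-225) + (6 + sqrt(20 + 1))**2 = -75600 + (6 + sqrt(21))**2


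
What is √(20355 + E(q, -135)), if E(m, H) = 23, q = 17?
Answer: √20378 ≈ 142.75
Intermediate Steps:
√(20355 + E(q, -135)) = √(20355 + 23) = √20378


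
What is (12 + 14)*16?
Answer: 416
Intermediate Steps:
(12 + 14)*16 = 26*16 = 416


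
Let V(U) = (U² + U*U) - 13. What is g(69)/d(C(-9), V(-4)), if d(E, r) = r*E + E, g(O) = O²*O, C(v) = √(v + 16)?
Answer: 328509*√7/140 ≈ 6208.2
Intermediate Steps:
C(v) = √(16 + v)
g(O) = O³
V(U) = -13 + 2*U² (V(U) = (U² + U²) - 13 = 2*U² - 13 = -13 + 2*U²)
d(E, r) = E + E*r (d(E, r) = E*r + E = E + E*r)
g(69)/d(C(-9), V(-4)) = 69³/((√(16 - 9)*(1 + (-13 + 2*(-4)²)))) = 328509/((√7*(1 + (-13 + 2*16)))) = 328509/((√7*(1 + (-13 + 32)))) = 328509/((√7*(1 + 19))) = 328509/((√7*20)) = 328509/((20*√7)) = 328509*(√7/140) = 328509*√7/140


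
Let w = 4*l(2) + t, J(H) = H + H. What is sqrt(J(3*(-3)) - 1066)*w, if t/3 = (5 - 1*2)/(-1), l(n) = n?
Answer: -2*I*sqrt(271) ≈ -32.924*I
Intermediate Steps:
t = -9 (t = 3*((5 - 1*2)/(-1)) = 3*((5 - 2)*(-1)) = 3*(3*(-1)) = 3*(-3) = -9)
J(H) = 2*H
w = -1 (w = 4*2 - 9 = 8 - 9 = -1)
sqrt(J(3*(-3)) - 1066)*w = sqrt(2*(3*(-3)) - 1066)*(-1) = sqrt(2*(-9) - 1066)*(-1) = sqrt(-18 - 1066)*(-1) = sqrt(-1084)*(-1) = (2*I*sqrt(271))*(-1) = -2*I*sqrt(271)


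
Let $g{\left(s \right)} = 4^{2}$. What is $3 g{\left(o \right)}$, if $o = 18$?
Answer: $48$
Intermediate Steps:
$g{\left(s \right)} = 16$
$3 g{\left(o \right)} = 3 \cdot 16 = 48$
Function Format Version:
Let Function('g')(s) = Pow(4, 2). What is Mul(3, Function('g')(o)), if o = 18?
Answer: 48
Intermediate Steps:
Function('g')(s) = 16
Mul(3, Function('g')(o)) = Mul(3, 16) = 48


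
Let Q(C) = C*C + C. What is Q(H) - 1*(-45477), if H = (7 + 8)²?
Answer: 96327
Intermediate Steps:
H = 225 (H = 15² = 225)
Q(C) = C + C² (Q(C) = C² + C = C + C²)
Q(H) - 1*(-45477) = 225*(1 + 225) - 1*(-45477) = 225*226 + 45477 = 50850 + 45477 = 96327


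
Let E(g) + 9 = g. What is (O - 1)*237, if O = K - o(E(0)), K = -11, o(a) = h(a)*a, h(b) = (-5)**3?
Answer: -269469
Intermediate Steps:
h(b) = -125
E(g) = -9 + g
o(a) = -125*a
O = -1136 (O = -11 - (-125)*(-9 + 0) = -11 - (-125)*(-9) = -11 - 1*1125 = -11 - 1125 = -1136)
(O - 1)*237 = (-1136 - 1)*237 = -1137*237 = -269469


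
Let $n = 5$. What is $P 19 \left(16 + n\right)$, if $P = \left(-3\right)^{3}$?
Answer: $-10773$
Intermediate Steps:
$P = -27$
$P 19 \left(16 + n\right) = \left(-27\right) 19 \left(16 + 5\right) = \left(-513\right) 21 = -10773$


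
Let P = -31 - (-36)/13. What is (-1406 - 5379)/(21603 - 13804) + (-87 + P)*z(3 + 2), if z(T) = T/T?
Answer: -11771107/101387 ≈ -116.10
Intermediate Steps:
P = -367/13 (P = -31 - (-36)/13 = -31 - 1*(-36/13) = -31 + 36/13 = -367/13 ≈ -28.231)
z(T) = 1
(-1406 - 5379)/(21603 - 13804) + (-87 + P)*z(3 + 2) = (-1406 - 5379)/(21603 - 13804) + (-87 - 367/13)*1 = -6785/7799 - 1498/13*1 = -6785*1/7799 - 1498/13 = -6785/7799 - 1498/13 = -11771107/101387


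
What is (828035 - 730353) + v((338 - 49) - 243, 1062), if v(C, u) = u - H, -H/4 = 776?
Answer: 101848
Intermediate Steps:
H = -3104 (H = -4*776 = -3104)
v(C, u) = 3104 + u (v(C, u) = u - 1*(-3104) = u + 3104 = 3104 + u)
(828035 - 730353) + v((338 - 49) - 243, 1062) = (828035 - 730353) + (3104 + 1062) = 97682 + 4166 = 101848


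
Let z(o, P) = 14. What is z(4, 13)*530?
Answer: 7420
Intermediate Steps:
z(4, 13)*530 = 14*530 = 7420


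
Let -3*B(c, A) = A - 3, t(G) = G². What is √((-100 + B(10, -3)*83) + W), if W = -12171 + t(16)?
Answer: 17*I*√41 ≈ 108.85*I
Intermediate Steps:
B(c, A) = 1 - A/3 (B(c, A) = -(A - 3)/3 = -(-3 + A)/3 = 1 - A/3)
W = -11915 (W = -12171 + 16² = -12171 + 256 = -11915)
√((-100 + B(10, -3)*83) + W) = √((-100 + (1 - ⅓*(-3))*83) - 11915) = √((-100 + (1 + 1)*83) - 11915) = √((-100 + 2*83) - 11915) = √((-100 + 166) - 11915) = √(66 - 11915) = √(-11849) = 17*I*√41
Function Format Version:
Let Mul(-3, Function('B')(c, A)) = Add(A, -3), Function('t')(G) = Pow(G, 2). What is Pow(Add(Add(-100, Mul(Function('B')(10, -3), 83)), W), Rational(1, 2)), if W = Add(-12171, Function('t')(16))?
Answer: Mul(17, I, Pow(41, Rational(1, 2))) ≈ Mul(108.85, I)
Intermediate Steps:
Function('B')(c, A) = Add(1, Mul(Rational(-1, 3), A)) (Function('B')(c, A) = Mul(Rational(-1, 3), Add(A, -3)) = Mul(Rational(-1, 3), Add(-3, A)) = Add(1, Mul(Rational(-1, 3), A)))
W = -11915 (W = Add(-12171, Pow(16, 2)) = Add(-12171, 256) = -11915)
Pow(Add(Add(-100, Mul(Function('B')(10, -3), 83)), W), Rational(1, 2)) = Pow(Add(Add(-100, Mul(Add(1, Mul(Rational(-1, 3), -3)), 83)), -11915), Rational(1, 2)) = Pow(Add(Add(-100, Mul(Add(1, 1), 83)), -11915), Rational(1, 2)) = Pow(Add(Add(-100, Mul(2, 83)), -11915), Rational(1, 2)) = Pow(Add(Add(-100, 166), -11915), Rational(1, 2)) = Pow(Add(66, -11915), Rational(1, 2)) = Pow(-11849, Rational(1, 2)) = Mul(17, I, Pow(41, Rational(1, 2)))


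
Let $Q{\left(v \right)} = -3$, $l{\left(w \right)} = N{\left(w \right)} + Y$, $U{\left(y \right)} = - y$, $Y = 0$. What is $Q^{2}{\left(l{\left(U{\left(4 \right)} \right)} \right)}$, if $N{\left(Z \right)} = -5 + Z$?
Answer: $9$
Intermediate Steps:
$l{\left(w \right)} = -5 + w$ ($l{\left(w \right)} = \left(-5 + w\right) + 0 = -5 + w$)
$Q^{2}{\left(l{\left(U{\left(4 \right)} \right)} \right)} = \left(-3\right)^{2} = 9$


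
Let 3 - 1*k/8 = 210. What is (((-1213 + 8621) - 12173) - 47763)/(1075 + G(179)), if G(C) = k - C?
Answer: 6566/95 ≈ 69.116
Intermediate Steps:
k = -1656 (k = 24 - 8*210 = 24 - 1680 = -1656)
G(C) = -1656 - C
(((-1213 + 8621) - 12173) - 47763)/(1075 + G(179)) = (((-1213 + 8621) - 12173) - 47763)/(1075 + (-1656 - 1*179)) = ((7408 - 12173) - 47763)/(1075 + (-1656 - 179)) = (-4765 - 47763)/(1075 - 1835) = -52528/(-760) = -52528*(-1/760) = 6566/95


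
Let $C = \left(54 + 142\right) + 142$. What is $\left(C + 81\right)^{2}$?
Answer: $175561$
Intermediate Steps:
$C = 338$ ($C = 196 + 142 = 338$)
$\left(C + 81\right)^{2} = \left(338 + 81\right)^{2} = 419^{2} = 175561$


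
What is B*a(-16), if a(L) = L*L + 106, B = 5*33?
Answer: 59730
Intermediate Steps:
B = 165
a(L) = 106 + L² (a(L) = L² + 106 = 106 + L²)
B*a(-16) = 165*(106 + (-16)²) = 165*(106 + 256) = 165*362 = 59730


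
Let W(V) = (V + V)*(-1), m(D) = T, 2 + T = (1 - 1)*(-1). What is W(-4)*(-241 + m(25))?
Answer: -1944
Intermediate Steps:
T = -2 (T = -2 + (1 - 1)*(-1) = -2 + 0*(-1) = -2 + 0 = -2)
m(D) = -2
W(V) = -2*V (W(V) = (2*V)*(-1) = -2*V)
W(-4)*(-241 + m(25)) = (-2*(-4))*(-241 - 2) = 8*(-243) = -1944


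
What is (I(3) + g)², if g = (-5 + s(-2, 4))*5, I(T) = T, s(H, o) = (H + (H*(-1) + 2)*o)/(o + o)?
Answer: 2809/16 ≈ 175.56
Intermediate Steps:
s(H, o) = (H + o*(2 - H))/(2*o) (s(H, o) = (H + (-H + 2)*o)/((2*o)) = (H + (2 - H)*o)*(1/(2*o)) = (H + o*(2 - H))*(1/(2*o)) = (H + o*(2 - H))/(2*o))
g = -65/4 (g = (-5 + (½)*(-2 - 1*4*(-2 - 2))/4)*5 = (-5 + (½)*(¼)*(-2 - 1*4*(-4)))*5 = (-5 + (½)*(¼)*(-2 + 16))*5 = (-5 + (½)*(¼)*14)*5 = (-5 + 7/4)*5 = -13/4*5 = -65/4 ≈ -16.250)
(I(3) + g)² = (3 - 65/4)² = (-53/4)² = 2809/16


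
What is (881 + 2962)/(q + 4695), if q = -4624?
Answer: 3843/71 ≈ 54.127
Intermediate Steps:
(881 + 2962)/(q + 4695) = (881 + 2962)/(-4624 + 4695) = 3843/71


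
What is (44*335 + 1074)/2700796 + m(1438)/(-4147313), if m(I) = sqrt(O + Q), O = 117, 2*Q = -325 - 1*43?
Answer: 7907/1350398 - I*sqrt(67)/4147313 ≈ 0.0058553 - 1.9737e-6*I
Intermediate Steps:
Q = -184 (Q = (-325 - 1*43)/2 = (-325 - 43)/2 = (1/2)*(-368) = -184)
m(I) = I*sqrt(67) (m(I) = sqrt(117 - 184) = sqrt(-67) = I*sqrt(67))
(44*335 + 1074)/2700796 + m(1438)/(-4147313) = (44*335 + 1074)/2700796 + (I*sqrt(67))/(-4147313) = (14740 + 1074)*(1/2700796) + (I*sqrt(67))*(-1/4147313) = 15814*(1/2700796) - I*sqrt(67)/4147313 = 7907/1350398 - I*sqrt(67)/4147313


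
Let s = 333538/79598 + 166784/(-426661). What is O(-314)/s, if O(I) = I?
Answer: -5331933877646/64515991893 ≈ -82.645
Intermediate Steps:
s = 64515991893/16980681139 (s = 333538*(1/79598) + 166784*(-1/426661) = 166769/39799 - 166784/426661 = 64515991893/16980681139 ≈ 3.7994)
O(-314)/s = -314/64515991893/16980681139 = -314*16980681139/64515991893 = -5331933877646/64515991893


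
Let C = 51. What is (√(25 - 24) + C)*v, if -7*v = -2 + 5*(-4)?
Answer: 1144/7 ≈ 163.43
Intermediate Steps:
v = 22/7 (v = -(-2 + 5*(-4))/7 = -(-2 - 20)/7 = -⅐*(-22) = 22/7 ≈ 3.1429)
(√(25 - 24) + C)*v = (√(25 - 24) + 51)*(22/7) = (√1 + 51)*(22/7) = (1 + 51)*(22/7) = 52*(22/7) = 1144/7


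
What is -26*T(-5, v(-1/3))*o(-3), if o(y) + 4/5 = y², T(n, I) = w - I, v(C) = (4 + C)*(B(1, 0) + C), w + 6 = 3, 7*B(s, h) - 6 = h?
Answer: 66092/63 ≈ 1049.1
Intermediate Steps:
B(s, h) = 6/7 + h/7
w = -3 (w = -6 + 3 = -3)
v(C) = (4 + C)*(6/7 + C) (v(C) = (4 + C)*((6/7 + (⅐)*0) + C) = (4 + C)*((6/7 + 0) + C) = (4 + C)*(6/7 + C))
T(n, I) = -3 - I
o(y) = -⅘ + y²
-26*T(-5, v(-1/3))*o(-3) = -26*(-3 - (24/7 + (-1/3)² + 34*(-1/3)/7))*(-⅘ + (-3)²) = -26*(-3 - (24/7 + (-1*⅓)² + 34*(-1*⅓)/7))*(-⅘ + 9) = -26*(-3 - (24/7 + (-⅓)² + (34/7)*(-⅓)))*41/5 = -26*(-3 - (24/7 + ⅑ - 34/21))*41/5 = -26*(-3 - 1*121/63)*41/5 = -26*(-3 - 121/63)*41/5 = -(-8060)*41/(63*5) = -26*(-2542/63) = 66092/63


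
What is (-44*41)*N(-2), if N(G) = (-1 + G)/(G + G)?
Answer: -1353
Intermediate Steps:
N(G) = (-1 + G)/(2*G) (N(G) = (-1 + G)/((2*G)) = (-1 + G)*(1/(2*G)) = (-1 + G)/(2*G))
(-44*41)*N(-2) = (-44*41)*((½)*(-1 - 2)/(-2)) = -902*(-1)*(-3)/2 = -1804*¾ = -1353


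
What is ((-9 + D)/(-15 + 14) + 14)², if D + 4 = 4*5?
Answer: 49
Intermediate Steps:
D = 16 (D = -4 + 4*5 = -4 + 20 = 16)
((-9 + D)/(-15 + 14) + 14)² = ((-9 + 16)/(-15 + 14) + 14)² = (7/(-1) + 14)² = (7*(-1) + 14)² = (-7 + 14)² = 7² = 49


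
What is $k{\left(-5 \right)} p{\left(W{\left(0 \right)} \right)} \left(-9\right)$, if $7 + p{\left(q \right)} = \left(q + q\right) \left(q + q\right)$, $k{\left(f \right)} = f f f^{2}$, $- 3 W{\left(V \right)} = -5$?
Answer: $-23125$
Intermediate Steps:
$W{\left(V \right)} = \frac{5}{3}$ ($W{\left(V \right)} = \left(- \frac{1}{3}\right) \left(-5\right) = \frac{5}{3}$)
$k{\left(f \right)} = f^{4}$ ($k{\left(f \right)} = f^{2} f^{2} = f^{4}$)
$p{\left(q \right)} = -7 + 4 q^{2}$ ($p{\left(q \right)} = -7 + \left(q + q\right) \left(q + q\right) = -7 + 2 q 2 q = -7 + 4 q^{2}$)
$k{\left(-5 \right)} p{\left(W{\left(0 \right)} \right)} \left(-9\right) = \left(-5\right)^{4} \left(-7 + 4 \left(\frac{5}{3}\right)^{2}\right) \left(-9\right) = 625 \left(-7 + 4 \cdot \frac{25}{9}\right) \left(-9\right) = 625 \left(-7 + \frac{100}{9}\right) \left(-9\right) = 625 \cdot \frac{37}{9} \left(-9\right) = \frac{23125}{9} \left(-9\right) = -23125$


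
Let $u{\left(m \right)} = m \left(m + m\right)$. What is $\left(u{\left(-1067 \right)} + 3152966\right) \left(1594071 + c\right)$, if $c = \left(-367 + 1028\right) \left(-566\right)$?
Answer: $6624233033080$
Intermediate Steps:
$u{\left(m \right)} = 2 m^{2}$ ($u{\left(m \right)} = m 2 m = 2 m^{2}$)
$c = -374126$ ($c = 661 \left(-566\right) = -374126$)
$\left(u{\left(-1067 \right)} + 3152966\right) \left(1594071 + c\right) = \left(2 \left(-1067\right)^{2} + 3152966\right) \left(1594071 - 374126\right) = \left(2 \cdot 1138489 + 3152966\right) 1219945 = \left(2276978 + 3152966\right) 1219945 = 5429944 \cdot 1219945 = 6624233033080$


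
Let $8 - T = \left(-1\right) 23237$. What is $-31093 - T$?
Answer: $-54338$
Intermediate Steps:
$T = 23245$ ($T = 8 - \left(-1\right) 23237 = 8 - -23237 = 8 + 23237 = 23245$)
$-31093 - T = -31093 - 23245 = -54338$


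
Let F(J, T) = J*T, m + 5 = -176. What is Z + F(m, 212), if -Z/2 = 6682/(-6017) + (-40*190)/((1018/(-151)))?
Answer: -124418427840/3062653 ≈ -40624.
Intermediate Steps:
m = -181 (m = -5 - 176 = -181)
Z = -6898306924/3062653 (Z = -2*(6682/(-6017) + (-40*190)/((1018/(-151)))) = -2*(6682*(-1/6017) - 7600/(1018*(-1/151))) = -2*(-6682/6017 - 7600/(-1018/151)) = -2*(-6682/6017 - 7600*(-151/1018)) = -2*(-6682/6017 + 573800/509) = -2*3449153462/3062653 = -6898306924/3062653 ≈ -2252.4)
Z + F(m, 212) = -6898306924/3062653 - 181*212 = -6898306924/3062653 - 38372 = -124418427840/3062653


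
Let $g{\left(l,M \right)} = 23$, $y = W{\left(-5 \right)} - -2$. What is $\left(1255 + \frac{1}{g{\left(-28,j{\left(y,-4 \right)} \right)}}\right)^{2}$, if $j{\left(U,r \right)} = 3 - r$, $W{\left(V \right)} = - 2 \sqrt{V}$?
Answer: $\frac{833245956}{529} \approx 1.5751 \cdot 10^{6}$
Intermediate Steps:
$y = 2 - 2 i \sqrt{5}$ ($y = - 2 \sqrt{-5} - -2 = - 2 i \sqrt{5} + 2 = 2 - 2 i \sqrt{5} \approx 2.0 - 4.4721 i$)
$\left(1255 + \frac{1}{g{\left(-28,j{\left(y,-4 \right)} \right)}}\right)^{2} = \left(1255 + \frac{1}{23}\right)^{2} = \left(\frac{28866}{23}\right)^{2} = \frac{833245956}{529}$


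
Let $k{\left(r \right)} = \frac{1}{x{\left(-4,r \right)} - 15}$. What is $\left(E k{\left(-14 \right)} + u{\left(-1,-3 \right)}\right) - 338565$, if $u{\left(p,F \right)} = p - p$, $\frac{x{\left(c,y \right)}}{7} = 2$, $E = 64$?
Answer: $-338629$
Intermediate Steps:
$x{\left(c,y \right)} = 14$ ($x{\left(c,y \right)} = 7 \cdot 2 = 14$)
$u{\left(p,F \right)} = 0$
$k{\left(r \right)} = -1$ ($k{\left(r \right)} = \frac{1}{14 - 15} = \frac{1}{-1} = -1$)
$\left(E k{\left(-14 \right)} + u{\left(-1,-3 \right)}\right) - 338565 = \left(64 \left(-1\right) + 0\right) - 338565 = \left(-64 + 0\right) - 338565 = -64 - 338565 = -338629$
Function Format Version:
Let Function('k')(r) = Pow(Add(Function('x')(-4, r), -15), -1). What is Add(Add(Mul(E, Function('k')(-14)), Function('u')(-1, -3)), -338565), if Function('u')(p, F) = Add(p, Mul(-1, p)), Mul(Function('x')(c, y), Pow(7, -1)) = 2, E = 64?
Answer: -338629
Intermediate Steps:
Function('x')(c, y) = 14 (Function('x')(c, y) = Mul(7, 2) = 14)
Function('u')(p, F) = 0
Function('k')(r) = -1 (Function('k')(r) = Pow(Add(14, -15), -1) = Pow(-1, -1) = -1)
Add(Add(Mul(E, Function('k')(-14)), Function('u')(-1, -3)), -338565) = Add(Add(Mul(64, -1), 0), -338565) = Add(Add(-64, 0), -338565) = Add(-64, -338565) = -338629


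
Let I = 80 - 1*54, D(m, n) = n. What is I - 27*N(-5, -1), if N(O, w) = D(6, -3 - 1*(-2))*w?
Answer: -1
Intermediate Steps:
N(O, w) = -w (N(O, w) = (-3 - 1*(-2))*w = (-3 + 2)*w = -w)
I = 26 (I = 80 - 54 = 26)
I - 27*N(-5, -1) = 26 - (-27)*(-1) = 26 - 27*1 = 26 - 27 = -1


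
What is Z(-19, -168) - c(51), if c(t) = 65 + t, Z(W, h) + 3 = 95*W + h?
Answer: -2092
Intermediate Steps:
Z(W, h) = -3 + h + 95*W (Z(W, h) = -3 + (95*W + h) = -3 + (h + 95*W) = -3 + h + 95*W)
Z(-19, -168) - c(51) = (-3 - 168 + 95*(-19)) - (65 + 51) = (-3 - 168 - 1805) - 1*116 = -1976 - 116 = -2092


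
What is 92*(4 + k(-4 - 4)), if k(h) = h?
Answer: -368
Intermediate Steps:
92*(4 + k(-4 - 4)) = 92*(4 + (-4 - 4)) = 92*(4 - 8) = 92*(-4) = -368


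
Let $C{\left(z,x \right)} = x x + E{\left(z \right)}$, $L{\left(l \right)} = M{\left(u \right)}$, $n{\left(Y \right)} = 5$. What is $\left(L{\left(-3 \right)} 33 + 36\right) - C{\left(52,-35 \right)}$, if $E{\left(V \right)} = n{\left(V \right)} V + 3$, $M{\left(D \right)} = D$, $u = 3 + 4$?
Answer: $-1221$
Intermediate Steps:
$u = 7$
$L{\left(l \right)} = 7$
$E{\left(V \right)} = 3 + 5 V$ ($E{\left(V \right)} = 5 V + 3 = 3 + 5 V$)
$C{\left(z,x \right)} = 3 + x^{2} + 5 z$ ($C{\left(z,x \right)} = x x + \left(3 + 5 z\right) = x^{2} + \left(3 + 5 z\right) = 3 + x^{2} + 5 z$)
$\left(L{\left(-3 \right)} 33 + 36\right) - C{\left(52,-35 \right)} = \left(7 \cdot 33 + 36\right) - \left(3 + \left(-35\right)^{2} + 5 \cdot 52\right) = \left(231 + 36\right) - \left(3 + 1225 + 260\right) = 267 - 1488 = -1221$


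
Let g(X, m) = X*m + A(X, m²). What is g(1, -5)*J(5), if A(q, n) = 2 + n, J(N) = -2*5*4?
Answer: -880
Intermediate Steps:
J(N) = -40 (J(N) = -10*4 = -40)
g(X, m) = 2 + m² + X*m (g(X, m) = X*m + (2 + m²) = 2 + m² + X*m)
g(1, -5)*J(5) = (2 + (-5)² + 1*(-5))*(-40) = (2 + 25 - 5)*(-40) = 22*(-40) = -880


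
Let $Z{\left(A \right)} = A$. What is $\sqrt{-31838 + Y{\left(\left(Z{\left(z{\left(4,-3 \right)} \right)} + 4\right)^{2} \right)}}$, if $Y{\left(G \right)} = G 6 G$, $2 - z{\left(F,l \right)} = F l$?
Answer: $\sqrt{598018} \approx 773.32$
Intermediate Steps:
$z{\left(F,l \right)} = 2 - F l$
$Y{\left(G \right)} = 6 G^{2}$ ($Y{\left(G \right)} = 6 G G = 6 G^{2}$)
$\sqrt{-31838 + Y{\left(\left(Z{\left(z{\left(4,-3 \right)} \right)} + 4\right)^{2} \right)}} = \sqrt{-31838 + 6 \left(\left(\left(2 - 4 \left(-3\right)\right) + 4\right)^{2}\right)^{2}} = \sqrt{-31838 + 6 \left(\left(\left(2 + 12\right) + 4\right)^{2}\right)^{2}} = \sqrt{-31838 + 6 \left(\left(14 + 4\right)^{2}\right)^{2}} = \sqrt{-31838 + 6 \left(18^{2}\right)^{2}} = \sqrt{-31838 + 6 \cdot 324^{2}} = \sqrt{-31838 + 6 \cdot 104976} = \sqrt{-31838 + 629856} = \sqrt{598018}$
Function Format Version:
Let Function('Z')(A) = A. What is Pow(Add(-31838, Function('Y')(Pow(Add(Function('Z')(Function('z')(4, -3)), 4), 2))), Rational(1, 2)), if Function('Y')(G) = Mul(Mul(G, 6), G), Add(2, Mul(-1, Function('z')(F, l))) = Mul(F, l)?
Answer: Pow(598018, Rational(1, 2)) ≈ 773.32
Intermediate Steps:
Function('z')(F, l) = Add(2, Mul(-1, F, l)) (Function('z')(F, l) = Add(2, Mul(-1, Mul(F, l))) = Add(2, Mul(-1, F, l)))
Function('Y')(G) = Mul(6, Pow(G, 2)) (Function('Y')(G) = Mul(Mul(6, G), G) = Mul(6, Pow(G, 2)))
Pow(Add(-31838, Function('Y')(Pow(Add(Function('Z')(Function('z')(4, -3)), 4), 2))), Rational(1, 2)) = Pow(Add(-31838, Mul(6, Pow(Pow(Add(Add(2, Mul(-1, 4, -3)), 4), 2), 2))), Rational(1, 2)) = Pow(Add(-31838, Mul(6, Pow(Pow(Add(Add(2, 12), 4), 2), 2))), Rational(1, 2)) = Pow(Add(-31838, Mul(6, Pow(Pow(Add(14, 4), 2), 2))), Rational(1, 2)) = Pow(Add(-31838, Mul(6, Pow(Pow(18, 2), 2))), Rational(1, 2)) = Pow(Add(-31838, Mul(6, Pow(324, 2))), Rational(1, 2)) = Pow(Add(-31838, Mul(6, 104976)), Rational(1, 2)) = Pow(Add(-31838, 629856), Rational(1, 2)) = Pow(598018, Rational(1, 2))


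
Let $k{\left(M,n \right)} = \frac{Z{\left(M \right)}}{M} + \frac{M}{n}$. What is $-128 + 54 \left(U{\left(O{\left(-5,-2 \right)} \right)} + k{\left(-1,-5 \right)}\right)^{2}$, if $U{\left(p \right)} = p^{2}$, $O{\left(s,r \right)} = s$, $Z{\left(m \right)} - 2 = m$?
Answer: $\frac{787414}{25} \approx 31497.0$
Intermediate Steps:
$Z{\left(m \right)} = 2 + m$
$k{\left(M,n \right)} = \frac{M}{n} + \frac{2 + M}{M}$ ($k{\left(M,n \right)} = \frac{2 + M}{M} + \frac{M}{n} = \frac{M}{n} + \frac{2 + M}{M}$)
$-128 + 54 \left(U{\left(O{\left(-5,-2 \right)} \right)} + k{\left(-1,-5 \right)}\right)^{2} = -128 + 54 \left(\left(-5\right)^{2} + \left(1 + \frac{2}{-1} - \frac{1}{-5}\right)\right)^{2} = -128 + 54 \left(25 + \left(1 + 2 \left(-1\right) - - \frac{1}{5}\right)\right)^{2} = -128 + 54 \left(25 + \left(1 - 2 + \frac{1}{5}\right)\right)^{2} = -128 + 54 \left(25 - \frac{4}{5}\right)^{2} = -128 + 54 \left(\frac{121}{5}\right)^{2} = -128 + 54 \cdot \frac{14641}{25} = -128 + \frac{790614}{25} = \frac{787414}{25}$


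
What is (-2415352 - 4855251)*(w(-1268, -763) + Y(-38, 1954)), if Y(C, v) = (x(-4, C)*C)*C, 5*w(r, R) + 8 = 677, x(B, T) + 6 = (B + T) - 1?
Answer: 2567329895933/5 ≈ 5.1347e+11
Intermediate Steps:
x(B, T) = -7 + B + T (x(B, T) = -6 + ((B + T) - 1) = -6 + (-1 + B + T) = -7 + B + T)
w(r, R) = 669/5 (w(r, R) = -8/5 + (⅕)*677 = -8/5 + 677/5 = 669/5)
Y(C, v) = C²*(-11 + C) (Y(C, v) = ((-7 - 4 + C)*C)*C = ((-11 + C)*C)*C = (C*(-11 + C))*C = C²*(-11 + C))
(-2415352 - 4855251)*(w(-1268, -763) + Y(-38, 1954)) = (-2415352 - 4855251)*(669/5 + (-38)²*(-11 - 38)) = -7270603*(669/5 + 1444*(-49)) = -7270603*(669/5 - 70756) = -7270603*(-353111/5) = 2567329895933/5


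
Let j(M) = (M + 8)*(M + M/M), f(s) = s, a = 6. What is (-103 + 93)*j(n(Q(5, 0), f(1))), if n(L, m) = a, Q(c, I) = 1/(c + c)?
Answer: -980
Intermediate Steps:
Q(c, I) = 1/(2*c)
n(L, m) = 6
j(M) = (1 + M)*(8 + M) (j(M) = (8 + M)*(M + 1) = (8 + M)*(1 + M) = (1 + M)*(8 + M))
(-103 + 93)*j(n(Q(5, 0), f(1))) = (-103 + 93)*(8 + 6**2 + 9*6) = -10*(8 + 36 + 54) = -10*98 = -980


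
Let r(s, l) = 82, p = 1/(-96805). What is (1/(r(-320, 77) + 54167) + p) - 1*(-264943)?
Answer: 1391367888224191/5251574445 ≈ 2.6494e+5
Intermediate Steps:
p = -1/96805 ≈ -1.0330e-5
(1/(r(-320, 77) + 54167) + p) - 1*(-264943) = (1/(82 + 54167) - 1/96805) - 1*(-264943) = (1/54249 - 1/96805) + 264943 = 42556/5251574445 + 264943 = 1391367888224191/5251574445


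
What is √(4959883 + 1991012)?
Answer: 49*√2895 ≈ 2636.5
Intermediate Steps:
√(4959883 + 1991012) = √6950895 = 49*√2895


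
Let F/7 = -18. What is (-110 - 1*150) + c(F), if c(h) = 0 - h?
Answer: -134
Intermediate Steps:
F = -126 (F = 7*(-18) = -126)
c(h) = -h
(-110 - 1*150) + c(F) = (-110 - 1*150) - 1*(-126) = (-110 - 150) + 126 = -260 + 126 = -134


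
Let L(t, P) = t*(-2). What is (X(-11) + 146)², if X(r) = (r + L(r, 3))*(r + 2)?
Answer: 2209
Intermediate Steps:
L(t, P) = -2*t
X(r) = -r*(2 + r) (X(r) = (r - 2*r)*(r + 2) = (-r)*(2 + r) = -r*(2 + r))
(X(-11) + 146)² = (-11*(-2 - 1*(-11)) + 146)² = (-11*(-2 + 11) + 146)² = (-11*9 + 146)² = (-99 + 146)² = 47² = 2209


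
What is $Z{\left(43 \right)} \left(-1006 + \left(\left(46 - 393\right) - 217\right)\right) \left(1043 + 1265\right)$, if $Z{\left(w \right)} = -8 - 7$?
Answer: $54353400$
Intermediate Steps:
$Z{\left(w \right)} = -15$ ($Z{\left(w \right)} = -8 - 7 = -15$)
$Z{\left(43 \right)} \left(-1006 + \left(\left(46 - 393\right) - 217\right)\right) \left(1043 + 1265\right) = - 15 \left(-1006 + \left(\left(46 - 393\right) - 217\right)\right) \left(1043 + 1265\right) = - 15 \left(-1006 - 564\right) 2308 = - 15 \left(\left(-1570\right) 2308\right) = \left(-15\right) \left(-3623560\right) = 54353400$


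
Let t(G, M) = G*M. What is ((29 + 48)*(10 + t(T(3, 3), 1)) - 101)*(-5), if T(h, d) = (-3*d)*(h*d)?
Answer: 27840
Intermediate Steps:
T(h, d) = -3*h*d**2 (T(h, d) = (-3*d)*(d*h) = -3*h*d**2)
((29 + 48)*(10 + t(T(3, 3), 1)) - 101)*(-5) = ((29 + 48)*(10 - 3*3*3**2*1) - 101)*(-5) = (77*(10 - 3*3*9*1) - 101)*(-5) = (77*(10 - 81*1) - 101)*(-5) = (77*(10 - 81) - 101)*(-5) = (77*(-71) - 101)*(-5) = (-5467 - 101)*(-5) = -5568*(-5) = 27840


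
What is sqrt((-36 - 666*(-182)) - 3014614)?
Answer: I*sqrt(2893438) ≈ 1701.0*I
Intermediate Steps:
sqrt((-36 - 666*(-182)) - 3014614) = sqrt((-36 + 121212) - 3014614) = sqrt(121176 - 3014614) = sqrt(-2893438) = I*sqrt(2893438)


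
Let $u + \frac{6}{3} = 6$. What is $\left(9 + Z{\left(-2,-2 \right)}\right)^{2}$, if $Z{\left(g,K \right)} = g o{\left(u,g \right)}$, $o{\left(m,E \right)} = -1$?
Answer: $121$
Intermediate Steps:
$u = 4$ ($u = -2 + 6 = 4$)
$Z{\left(g,K \right)} = - g$ ($Z{\left(g,K \right)} = g \left(-1\right) = - g$)
$\left(9 + Z{\left(-2,-2 \right)}\right)^{2} = \left(9 - -2\right)^{2} = \left(9 + 2\right)^{2} = 11^{2} = 121$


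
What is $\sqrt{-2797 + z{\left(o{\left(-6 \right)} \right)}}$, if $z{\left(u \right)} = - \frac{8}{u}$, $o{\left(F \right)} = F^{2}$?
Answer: $\frac{5 i \sqrt{1007}}{3} \approx 52.889 i$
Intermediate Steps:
$\sqrt{-2797 + z{\left(o{\left(-6 \right)} \right)}} = \sqrt{-2797 - \frac{8}{\left(-6\right)^{2}}} = \sqrt{-2797 - \frac{8}{36}} = \sqrt{-2797 - \frac{2}{9}} = \sqrt{- \frac{25175}{9}} = \frac{5 i \sqrt{1007}}{3}$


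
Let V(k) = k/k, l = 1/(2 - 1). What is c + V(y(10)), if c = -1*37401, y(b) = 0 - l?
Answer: -37400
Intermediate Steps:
l = 1 (l = 1/1 = 1)
y(b) = -1 (y(b) = 0 - 1*1 = 0 - 1 = -1)
V(k) = 1
c = -37401
c + V(y(10)) = -37401 + 1 = -37400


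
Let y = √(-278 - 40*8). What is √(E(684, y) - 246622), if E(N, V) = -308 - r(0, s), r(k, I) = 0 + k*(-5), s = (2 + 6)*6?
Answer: I*√246930 ≈ 496.92*I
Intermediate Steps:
y = I*√598 (y = √(-278 - 320) = √(-598) = I*√598 ≈ 24.454*I)
s = 48 (s = 8*6 = 48)
r(k, I) = -5*k (r(k, I) = 0 - 5*k = -5*k)
E(N, V) = -308 (E(N, V) = -308 - (-5)*0 = -308 - 1*0 = -308 + 0 = -308)
√(E(684, y) - 246622) = √(-308 - 246622) = √(-246930) = I*√246930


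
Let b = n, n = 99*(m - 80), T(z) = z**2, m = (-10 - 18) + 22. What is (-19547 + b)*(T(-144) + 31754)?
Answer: -1472921890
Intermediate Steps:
m = -6 (m = -28 + 22 = -6)
n = -8514 (n = 99*(-6 - 80) = 99*(-86) = -8514)
b = -8514
(-19547 + b)*(T(-144) + 31754) = (-19547 - 8514)*((-144)**2 + 31754) = -28061*(20736 + 31754) = -28061*52490 = -1472921890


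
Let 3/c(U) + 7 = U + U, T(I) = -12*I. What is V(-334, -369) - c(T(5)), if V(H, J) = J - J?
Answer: 3/127 ≈ 0.023622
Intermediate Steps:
V(H, J) = 0
c(U) = 3/(-7 + 2*U) (c(U) = 3/(-7 + (U + U)) = 3/(-7 + 2*U))
V(-334, -369) - c(T(5)) = 0 - 3/(-7 + 2*(-12*5)) = 0 - 3/(-7 + 2*(-60)) = 0 - 3/(-7 - 120) = 0 - 3/(-127) = 0 - 3*(-1)/127 = 0 - 1*(-3/127) = 0 + 3/127 = 3/127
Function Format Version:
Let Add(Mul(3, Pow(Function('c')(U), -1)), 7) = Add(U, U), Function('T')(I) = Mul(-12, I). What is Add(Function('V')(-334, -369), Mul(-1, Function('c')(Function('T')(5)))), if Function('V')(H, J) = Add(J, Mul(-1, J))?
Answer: Rational(3, 127) ≈ 0.023622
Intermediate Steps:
Function('V')(H, J) = 0
Function('c')(U) = Mul(3, Pow(Add(-7, Mul(2, U)), -1)) (Function('c')(U) = Mul(3, Pow(Add(-7, Add(U, U)), -1)) = Mul(3, Pow(Add(-7, Mul(2, U)), -1)))
Add(Function('V')(-334, -369), Mul(-1, Function('c')(Function('T')(5)))) = Add(0, Mul(-1, Mul(3, Pow(Add(-7, Mul(2, Mul(-12, 5))), -1)))) = Add(0, Mul(-1, Mul(3, Pow(Add(-7, Mul(2, -60)), -1)))) = Add(0, Mul(-1, Mul(3, Pow(Add(-7, -120), -1)))) = Add(0, Mul(-1, Mul(3, Pow(-127, -1)))) = Add(0, Mul(-1, Mul(3, Rational(-1, 127)))) = Add(0, Mul(-1, Rational(-3, 127))) = Add(0, Rational(3, 127)) = Rational(3, 127)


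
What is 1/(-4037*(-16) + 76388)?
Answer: 1/140980 ≈ 7.0932e-6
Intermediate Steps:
1/(-4037*(-16) + 76388) = 1/(64592 + 76388) = 1/140980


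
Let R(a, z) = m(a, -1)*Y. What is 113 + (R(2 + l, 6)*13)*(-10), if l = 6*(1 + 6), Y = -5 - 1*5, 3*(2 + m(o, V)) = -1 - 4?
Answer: -13961/3 ≈ -4653.7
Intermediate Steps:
m(o, V) = -11/3 (m(o, V) = -2 + (-1 - 4)/3 = -2 + (⅓)*(-5) = -2 - 5/3 = -11/3)
Y = -10 (Y = -5 - 5 = -10)
l = 42 (l = 6*7 = 42)
R(a, z) = 110/3 (R(a, z) = -11/3*(-10) = 110/3)
113 + (R(2 + l, 6)*13)*(-10) = 113 + ((110/3)*13)*(-10) = 113 + (1430/3)*(-10) = 113 - 14300/3 = -13961/3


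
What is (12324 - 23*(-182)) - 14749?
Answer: 1761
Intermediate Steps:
(12324 - 23*(-182)) - 14749 = (12324 + 4186) - 14749 = 16510 - 14749 = 1761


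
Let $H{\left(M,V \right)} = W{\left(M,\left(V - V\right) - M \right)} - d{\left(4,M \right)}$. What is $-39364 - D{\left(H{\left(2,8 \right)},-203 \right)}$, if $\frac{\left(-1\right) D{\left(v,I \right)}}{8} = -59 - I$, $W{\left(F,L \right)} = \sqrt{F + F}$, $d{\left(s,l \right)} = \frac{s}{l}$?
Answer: $-38212$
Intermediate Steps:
$W{\left(F,L \right)} = \sqrt{2} \sqrt{F}$ ($W{\left(F,L \right)} = \sqrt{2 F} = \sqrt{2} \sqrt{F}$)
$H{\left(M,V \right)} = - \frac{4}{M} + \sqrt{2} \sqrt{M}$ ($H{\left(M,V \right)} = \sqrt{2} \sqrt{M} - \frac{4}{M} = - \frac{4}{M} + \sqrt{2} \sqrt{M}$)
$D{\left(v,I \right)} = 472 + 8 I$ ($D{\left(v,I \right)} = - 8 \left(-59 - I\right) = 472 + 8 I$)
$-39364 - D{\left(H{\left(2,8 \right)},-203 \right)} = -39364 - \left(472 + 8 \left(-203\right)\right) = -39364 - \left(472 - 1624\right) = -39364 - -1152 = -39364 + 1152 = -38212$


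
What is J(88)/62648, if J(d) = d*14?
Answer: 154/7831 ≈ 0.019665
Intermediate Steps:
J(d) = 14*d
J(88)/62648 = (14*88)/62648 = 1232*(1/62648) = 154/7831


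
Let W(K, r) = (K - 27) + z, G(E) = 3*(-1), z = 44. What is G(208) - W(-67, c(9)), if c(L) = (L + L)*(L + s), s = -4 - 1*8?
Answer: 47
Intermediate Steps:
G(E) = -3
s = -12 (s = -4 - 8 = -12)
c(L) = 2*L*(-12 + L) (c(L) = (L + L)*(L - 12) = (2*L)*(-12 + L) = 2*L*(-12 + L))
W(K, r) = 17 + K (W(K, r) = (K - 27) + 44 = (-27 + K) + 44 = 17 + K)
G(208) - W(-67, c(9)) = -3 - (17 - 67) = -3 - 1*(-50) = -3 + 50 = 47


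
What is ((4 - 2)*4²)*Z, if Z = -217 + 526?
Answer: 9888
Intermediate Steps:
Z = 309
((4 - 2)*4²)*Z = ((4 - 2)*4²)*309 = (2*16)*309 = 32*309 = 9888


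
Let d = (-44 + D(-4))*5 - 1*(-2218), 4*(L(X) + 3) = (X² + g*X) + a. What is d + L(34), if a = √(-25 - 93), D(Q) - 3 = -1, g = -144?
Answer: 1070 + I*√118/4 ≈ 1070.0 + 2.7157*I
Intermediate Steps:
D(Q) = 2 (D(Q) = 3 - 1 = 2)
a = I*√118 (a = √(-118) = I*√118 ≈ 10.863*I)
L(X) = -3 - 36*X + X²/4 + I*√118/4 (L(X) = -3 + ((X² - 144*X) + I*√118)/4 = -3 + (X² - 144*X + I*√118)/4 = -3 + (-36*X + X²/4 + I*√118/4) = -3 - 36*X + X²/4 + I*√118/4)
d = 2008 (d = (-44 + 2)*5 - 1*(-2218) = -42*5 + 2218 = -210 + 2218 = 2008)
d + L(34) = 2008 + (-3 - 36*34 + (¼)*34² + I*√118/4) = 2008 + (-3 - 1224 + (¼)*1156 + I*√118/4) = 2008 + (-3 - 1224 + 289 + I*√118/4) = 2008 + (-938 + I*√118/4) = 1070 + I*√118/4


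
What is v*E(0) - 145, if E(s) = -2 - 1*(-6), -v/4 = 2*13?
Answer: -561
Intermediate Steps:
v = -104 (v = -8*13 = -4*26 = -104)
E(s) = 4 (E(s) = -2 + 6 = 4)
v*E(0) - 145 = -104*4 - 145 = -416 - 145 = -561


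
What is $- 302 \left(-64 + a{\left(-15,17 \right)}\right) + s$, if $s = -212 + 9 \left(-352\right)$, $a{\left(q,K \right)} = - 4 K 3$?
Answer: $77556$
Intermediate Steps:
$a{\left(q,K \right)} = - 12 K$
$s = -3380$ ($s = -212 - 3168 = -3380$)
$- 302 \left(-64 + a{\left(-15,17 \right)}\right) + s = - 302 \left(-64 - 204\right) - 3380 = \left(-302\right) \left(-268\right) - 3380 = 80936 - 3380 = 77556$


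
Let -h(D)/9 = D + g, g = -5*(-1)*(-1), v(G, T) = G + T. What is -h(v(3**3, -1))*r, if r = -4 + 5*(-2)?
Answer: -2646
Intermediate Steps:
r = -14 (r = -4 - 10 = -14)
g = -5 (g = 5*(-1) = -5)
h(D) = 45 - 9*D (h(D) = -9*(D - 5) = -9*(-5 + D) = 45 - 9*D)
-h(v(3**3, -1))*r = -(45 - 9*(3**3 - 1))*(-14) = -(45 - 9*(27 - 1))*(-14) = -(45 - 9*26)*(-14) = -(45 - 234)*(-14) = -(-189)*(-14) = -1*2646 = -2646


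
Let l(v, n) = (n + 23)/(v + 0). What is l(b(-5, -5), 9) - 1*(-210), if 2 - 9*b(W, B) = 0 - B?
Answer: 114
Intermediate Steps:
b(W, B) = 2/9 + B/9 (b(W, B) = 2/9 - (0 - B)/9 = 2/9 - (-1)*B/9 = 2/9 + B/9)
l(v, n) = (23 + n)/v
l(b(-5, -5), 9) - 1*(-210) = (23 + 9)/(2/9 + (⅑)*(-5)) - 1*(-210) = 32/(2/9 - 5/9) + 210 = 32/(-⅓) + 210 = -3*32 + 210 = -96 + 210 = 114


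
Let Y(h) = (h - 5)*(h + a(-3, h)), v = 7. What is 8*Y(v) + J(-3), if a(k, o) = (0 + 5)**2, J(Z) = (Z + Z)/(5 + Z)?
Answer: 509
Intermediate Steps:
J(Z) = 2*Z/(5 + Z) (J(Z) = (2*Z)/(5 + Z) = 2*Z/(5 + Z))
a(k, o) = 25 (a(k, o) = 5**2 = 25)
Y(h) = (-5 + h)*(25 + h) (Y(h) = (h - 5)*(h + 25) = (-5 + h)*(25 + h))
8*Y(v) + J(-3) = 8*(-125 + 7**2 + 20*7) + 2*(-3)/(5 - 3) = 8*(-125 + 49 + 140) + 2*(-3)/2 = 8*64 + 2*(-3)*(1/2) = 512 - 3 = 509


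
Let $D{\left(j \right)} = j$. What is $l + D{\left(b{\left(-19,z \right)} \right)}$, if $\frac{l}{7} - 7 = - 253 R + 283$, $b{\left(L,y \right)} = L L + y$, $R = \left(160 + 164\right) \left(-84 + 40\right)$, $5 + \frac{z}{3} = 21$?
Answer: $25249815$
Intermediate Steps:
$z = 48$ ($z = -15 + 3 \cdot 21 = -15 + 63 = 48$)
$R = -14256$ ($R = 324 \left(-44\right) = -14256$)
$b{\left(L,y \right)} = y + L^{2}$ ($b{\left(L,y \right)} = L^{2} + y = y + L^{2}$)
$l = 25249406$ ($l = 49 + 7 \left(\left(-253\right) \left(-14256\right) + 283\right) = 49 + 7 \left(3606768 + 283\right) = 49 + 7 \cdot 3607051 = 49 + 25249357 = 25249406$)
$l + D{\left(b{\left(-19,z \right)} \right)} = 25249406 + \left(48 + \left(-19\right)^{2}\right) = 25249406 + \left(48 + 361\right) = 25249406 + 409 = 25249815$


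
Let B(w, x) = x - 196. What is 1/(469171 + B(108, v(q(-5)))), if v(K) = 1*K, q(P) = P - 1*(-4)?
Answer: 1/468974 ≈ 2.1323e-6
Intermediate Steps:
q(P) = 4 + P (q(P) = P + 4 = 4 + P)
v(K) = K
B(w, x) = -196 + x
1/(469171 + B(108, v(q(-5)))) = 1/(469171 + (-196 + (4 - 5))) = 1/(469171 + (-196 - 1)) = 1/(469171 - 197) = 1/468974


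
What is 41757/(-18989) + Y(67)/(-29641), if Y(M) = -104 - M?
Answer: -1234472118/562852949 ≈ -2.1932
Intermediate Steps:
41757/(-18989) + Y(67)/(-29641) = 41757/(-18989) + (-104 - 1*67)/(-29641) = 41757*(-1/18989) + (-104 - 67)*(-1/29641) = -41757/18989 - 171*(-1/29641) = -41757/18989 + 171/29641 = -1234472118/562852949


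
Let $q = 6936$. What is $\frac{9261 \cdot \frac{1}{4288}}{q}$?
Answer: $\frac{3087}{9913856} \approx 0.00031138$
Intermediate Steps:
$\frac{9261 \cdot \frac{1}{4288}}{q} = \frac{9261 \cdot \frac{1}{4288}}{6936} = 9261 \cdot \frac{1}{4288} \cdot \frac{1}{6936} = \frac{9261}{4288} \cdot \frac{1}{6936} = \frac{3087}{9913856}$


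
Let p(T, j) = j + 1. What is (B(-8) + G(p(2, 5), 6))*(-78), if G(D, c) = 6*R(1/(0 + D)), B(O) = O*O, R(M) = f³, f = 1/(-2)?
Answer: -9867/2 ≈ -4933.5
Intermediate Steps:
f = -½ ≈ -0.50000
p(T, j) = 1 + j
R(M) = -⅛ (R(M) = (-½)³ = -⅛)
B(O) = O²
G(D, c) = -¾ (G(D, c) = 6*(-⅛) = -¾)
(B(-8) + G(p(2, 5), 6))*(-78) = ((-8)² - ¾)*(-78) = (64 - ¾)*(-78) = (253/4)*(-78) = -9867/2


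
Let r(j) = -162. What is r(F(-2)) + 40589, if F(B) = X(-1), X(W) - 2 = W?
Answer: 40427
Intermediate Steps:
X(W) = 2 + W
F(B) = 1 (F(B) = 2 - 1 = 1)
r(F(-2)) + 40589 = -162 + 40589 = 40427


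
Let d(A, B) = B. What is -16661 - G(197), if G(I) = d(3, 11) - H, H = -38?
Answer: -16710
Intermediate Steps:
G(I) = 49 (G(I) = 11 - 1*(-38) = 11 + 38 = 49)
-16661 - G(197) = -16661 - 1*49 = -16661 - 49 = -16710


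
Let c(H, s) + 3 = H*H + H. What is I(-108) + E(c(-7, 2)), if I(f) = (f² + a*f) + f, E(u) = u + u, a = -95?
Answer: 21894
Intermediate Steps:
c(H, s) = -3 + H + H² (c(H, s) = -3 + (H*H + H) = -3 + (H² + H) = -3 + (H + H²) = -3 + H + H²)
E(u) = 2*u
I(f) = f² - 94*f (I(f) = (f² - 95*f) + f = f² - 94*f)
I(-108) + E(c(-7, 2)) = -108*(-94 - 108) + 2*(-3 - 7 + (-7)²) = -108*(-202) + 2*(-3 - 7 + 49) = 21816 + 2*39 = 21816 + 78 = 21894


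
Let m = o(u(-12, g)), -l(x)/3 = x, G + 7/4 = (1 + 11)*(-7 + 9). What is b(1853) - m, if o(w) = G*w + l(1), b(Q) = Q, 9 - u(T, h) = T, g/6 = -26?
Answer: 5555/4 ≈ 1388.8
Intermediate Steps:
g = -156 (g = 6*(-26) = -156)
u(T, h) = 9 - T
G = 89/4 (G = -7/4 + (1 + 11)*(-7 + 9) = -7/4 + 12*2 = -7/4 + 24 = 89/4 ≈ 22.250)
l(x) = -3*x
o(w) = -3 + 89*w/4 (o(w) = 89*w/4 - 3*1 = 89*w/4 - 3 = -3 + 89*w/4)
m = 1857/4 (m = -3 + 89*(9 - 1*(-12))/4 = -3 + 89*(9 + 12)/4 = -3 + (89/4)*21 = -3 + 1869/4 = 1857/4 ≈ 464.25)
b(1853) - m = 1853 - 1*1857/4 = 1853 - 1857/4 = 5555/4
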